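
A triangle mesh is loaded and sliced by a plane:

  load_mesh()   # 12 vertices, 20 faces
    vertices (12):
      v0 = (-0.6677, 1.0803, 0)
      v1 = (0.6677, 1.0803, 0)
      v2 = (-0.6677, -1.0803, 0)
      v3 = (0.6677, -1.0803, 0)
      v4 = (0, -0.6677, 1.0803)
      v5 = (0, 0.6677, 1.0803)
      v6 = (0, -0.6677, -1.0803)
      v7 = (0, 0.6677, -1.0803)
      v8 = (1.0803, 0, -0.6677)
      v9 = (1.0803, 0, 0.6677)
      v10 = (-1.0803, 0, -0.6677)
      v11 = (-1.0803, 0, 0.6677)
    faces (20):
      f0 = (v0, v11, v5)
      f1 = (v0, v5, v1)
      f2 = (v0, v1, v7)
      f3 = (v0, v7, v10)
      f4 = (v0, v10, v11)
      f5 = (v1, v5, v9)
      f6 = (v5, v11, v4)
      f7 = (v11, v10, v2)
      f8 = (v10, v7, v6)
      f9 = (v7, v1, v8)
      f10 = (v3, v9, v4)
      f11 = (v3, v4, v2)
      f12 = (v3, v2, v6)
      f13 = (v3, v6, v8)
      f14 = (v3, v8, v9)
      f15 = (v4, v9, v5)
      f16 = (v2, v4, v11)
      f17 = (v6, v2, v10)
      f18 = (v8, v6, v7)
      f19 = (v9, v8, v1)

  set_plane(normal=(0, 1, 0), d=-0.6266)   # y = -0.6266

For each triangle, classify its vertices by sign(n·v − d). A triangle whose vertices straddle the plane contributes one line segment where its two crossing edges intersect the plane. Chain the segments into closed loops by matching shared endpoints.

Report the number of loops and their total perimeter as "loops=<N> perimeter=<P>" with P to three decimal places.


loops=1 perimeter=5.788

Straddling triangles (10 of 20):
  (v5,v11,v4) [++-] → (-0.0664974, -0.6266, 1.0549)–(0, -0.6266, 1.0803)  len=0.0712
  (v11,v10,v2) [++-] → (-0.840982, -0.6266, -0.280418)–(-0.840982, -0.6266, 0.280418)  len=0.5608
  (v10,v7,v6) [++-] → (0, -0.6266, -1.0803)–(-0.0664974, -0.6266, -1.0549)  len=0.0712
  (v3,v9,v4) [-+-] → (0.840982, -0.6266, 0.280418)–(0.0664974, -0.6266, 1.0549)  len=1.0953
  (v3,v6,v8) [--+] → (0.0664974, -0.6266, -1.0549)–(0.840982, -0.6266, -0.280418)  len=1.0953
  (v3,v8,v9) [-++] → (0.840982, -0.6266, -0.280418)–(0.840982, -0.6266, 0.280418)  len=0.5608
  (v4,v9,v5) [-++] → (0.0664974, -0.6266, 1.0549)–(0, -0.6266, 1.0803)  len=0.0712
  (v2,v4,v11) [--+] → (-0.0664974, -0.6266, 1.0549)–(-0.840982, -0.6266, 0.280418)  len=1.0953
  (v6,v2,v10) [--+] → (-0.840982, -0.6266, -0.280418)–(-0.0664974, -0.6266, -1.0549)  len=1.0953
  (v8,v6,v7) [+-+] → (0.0664974, -0.6266, -1.0549)–(0, -0.6266, -1.0803)  len=0.0712

Chained into 1 loop(s):
  loop 1: 10 segments, perimeter = 5.7875
Total perimeter = 5.788


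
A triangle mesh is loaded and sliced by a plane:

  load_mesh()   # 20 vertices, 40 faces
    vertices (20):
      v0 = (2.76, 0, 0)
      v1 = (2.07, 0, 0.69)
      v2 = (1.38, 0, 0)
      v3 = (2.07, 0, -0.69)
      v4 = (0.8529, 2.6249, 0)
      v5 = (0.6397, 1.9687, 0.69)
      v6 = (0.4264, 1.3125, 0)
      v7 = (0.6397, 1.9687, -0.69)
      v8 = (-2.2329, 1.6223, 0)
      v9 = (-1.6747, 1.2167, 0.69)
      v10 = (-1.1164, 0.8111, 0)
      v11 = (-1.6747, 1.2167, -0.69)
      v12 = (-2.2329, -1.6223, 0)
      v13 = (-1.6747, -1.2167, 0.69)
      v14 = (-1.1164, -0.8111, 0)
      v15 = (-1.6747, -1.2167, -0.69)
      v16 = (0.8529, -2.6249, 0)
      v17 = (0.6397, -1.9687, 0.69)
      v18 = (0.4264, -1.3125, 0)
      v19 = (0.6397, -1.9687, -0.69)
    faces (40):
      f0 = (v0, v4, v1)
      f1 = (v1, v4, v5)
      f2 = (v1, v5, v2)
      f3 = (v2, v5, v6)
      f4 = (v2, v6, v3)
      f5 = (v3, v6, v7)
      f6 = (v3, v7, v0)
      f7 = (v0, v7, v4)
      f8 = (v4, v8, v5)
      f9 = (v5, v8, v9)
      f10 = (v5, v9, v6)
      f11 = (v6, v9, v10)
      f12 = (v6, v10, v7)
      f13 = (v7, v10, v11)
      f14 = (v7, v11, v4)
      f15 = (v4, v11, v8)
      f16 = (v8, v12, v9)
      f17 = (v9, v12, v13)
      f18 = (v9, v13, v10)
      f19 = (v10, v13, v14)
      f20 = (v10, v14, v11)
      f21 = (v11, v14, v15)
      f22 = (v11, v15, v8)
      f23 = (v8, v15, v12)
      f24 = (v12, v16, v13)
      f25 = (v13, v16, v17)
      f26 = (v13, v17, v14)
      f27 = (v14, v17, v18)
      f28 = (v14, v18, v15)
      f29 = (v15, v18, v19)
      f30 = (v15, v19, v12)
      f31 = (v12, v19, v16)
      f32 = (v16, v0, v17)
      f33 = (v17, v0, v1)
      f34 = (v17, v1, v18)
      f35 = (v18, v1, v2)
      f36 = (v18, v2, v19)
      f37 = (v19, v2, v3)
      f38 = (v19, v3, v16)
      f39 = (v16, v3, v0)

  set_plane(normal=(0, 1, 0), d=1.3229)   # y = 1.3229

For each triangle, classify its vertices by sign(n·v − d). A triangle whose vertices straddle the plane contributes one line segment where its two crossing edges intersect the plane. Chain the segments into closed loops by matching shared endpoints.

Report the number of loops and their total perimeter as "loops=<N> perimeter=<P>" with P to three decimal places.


loops=1 perimeter=10.001

Straddling triangles (16 of 40):
  (v0,v4,v1) [-+-] → (1.79886, 1.3229, 0)–(1.4566, 1.3229, 0.342253)  len=0.4840
  (v1,v4,v5) [-++] → (1.4566, 1.3229, 0.342253)–(1.10889, 1.3229, 0.69)  len=0.4918
  (v1,v5,v2) [-+-] → (1.10889, 1.3229, 0.69)–(0.882543, 1.3229, 0.463657)  len=0.3201
  (v2,v5,v6) [-+-] → (0.882543, 1.3229, 0.463657)–(0.429781, 1.3229, 0.0109357)  len=0.6403
  (v3,v6,v7) [--+] → (0.429781, 1.3229, -0.0109357)–(1.10889, 1.3229, -0.69)  len=0.9604
  (v3,v7,v0) [-+-] → (1.10889, 1.3229, -0.69)–(1.33523, 1.3229, -0.463657)  len=0.3201
  (v0,v7,v4) [-++] → (1.33523, 1.3229, -0.463657)–(1.79886, 1.3229, 0)  len=0.6557
  (v5,v8,v9) [++-] → (-1.82086, 1.3229, 0.509334)–(-1.34785, 1.3229, 0.69)  len=0.5063
  (v5,v9,v6) [+--] → (-1.34785, 1.3229, 0.69)–(0.429781, 1.3229, 0.0109357)  len=1.9029
  (v6,v10,v7) [--+] → (-0.33999, 1.3229, -0.305064)–(0.429781, 1.3229, -0.0109357)  len=0.8241
  (v7,v10,v11) [+--] → (-0.33999, 1.3229, -0.305064)–(-1.34785, 1.3229, -0.69)  len=1.0789
  (v7,v11,v4) [+-+] → (-1.34785, 1.3229, -0.69)–(-1.48408, 1.3229, -0.637963)  len=0.1458
  (v4,v11,v8) [+-+] → (-1.48408, 1.3229, -0.637963)–(-1.82086, 1.3229, -0.509334)  len=0.3605
  (v8,v12,v9) [+--] → (-2.2329, 1.3229, 0)–(-1.82086, 1.3229, 0.509334)  len=0.6551
  (v11,v15,v8) [--+] → (-2.17403, 1.3229, -0.0727672)–(-1.82086, 1.3229, -0.509334)  len=0.5615
  (v8,v15,v12) [+--] → (-2.17403, 1.3229, -0.0727672)–(-2.2329, 1.3229, 0)  len=0.0936

Chained into 1 loop(s):
  loop 1: 16 segments, perimeter = 10.0011
Total perimeter = 10.001


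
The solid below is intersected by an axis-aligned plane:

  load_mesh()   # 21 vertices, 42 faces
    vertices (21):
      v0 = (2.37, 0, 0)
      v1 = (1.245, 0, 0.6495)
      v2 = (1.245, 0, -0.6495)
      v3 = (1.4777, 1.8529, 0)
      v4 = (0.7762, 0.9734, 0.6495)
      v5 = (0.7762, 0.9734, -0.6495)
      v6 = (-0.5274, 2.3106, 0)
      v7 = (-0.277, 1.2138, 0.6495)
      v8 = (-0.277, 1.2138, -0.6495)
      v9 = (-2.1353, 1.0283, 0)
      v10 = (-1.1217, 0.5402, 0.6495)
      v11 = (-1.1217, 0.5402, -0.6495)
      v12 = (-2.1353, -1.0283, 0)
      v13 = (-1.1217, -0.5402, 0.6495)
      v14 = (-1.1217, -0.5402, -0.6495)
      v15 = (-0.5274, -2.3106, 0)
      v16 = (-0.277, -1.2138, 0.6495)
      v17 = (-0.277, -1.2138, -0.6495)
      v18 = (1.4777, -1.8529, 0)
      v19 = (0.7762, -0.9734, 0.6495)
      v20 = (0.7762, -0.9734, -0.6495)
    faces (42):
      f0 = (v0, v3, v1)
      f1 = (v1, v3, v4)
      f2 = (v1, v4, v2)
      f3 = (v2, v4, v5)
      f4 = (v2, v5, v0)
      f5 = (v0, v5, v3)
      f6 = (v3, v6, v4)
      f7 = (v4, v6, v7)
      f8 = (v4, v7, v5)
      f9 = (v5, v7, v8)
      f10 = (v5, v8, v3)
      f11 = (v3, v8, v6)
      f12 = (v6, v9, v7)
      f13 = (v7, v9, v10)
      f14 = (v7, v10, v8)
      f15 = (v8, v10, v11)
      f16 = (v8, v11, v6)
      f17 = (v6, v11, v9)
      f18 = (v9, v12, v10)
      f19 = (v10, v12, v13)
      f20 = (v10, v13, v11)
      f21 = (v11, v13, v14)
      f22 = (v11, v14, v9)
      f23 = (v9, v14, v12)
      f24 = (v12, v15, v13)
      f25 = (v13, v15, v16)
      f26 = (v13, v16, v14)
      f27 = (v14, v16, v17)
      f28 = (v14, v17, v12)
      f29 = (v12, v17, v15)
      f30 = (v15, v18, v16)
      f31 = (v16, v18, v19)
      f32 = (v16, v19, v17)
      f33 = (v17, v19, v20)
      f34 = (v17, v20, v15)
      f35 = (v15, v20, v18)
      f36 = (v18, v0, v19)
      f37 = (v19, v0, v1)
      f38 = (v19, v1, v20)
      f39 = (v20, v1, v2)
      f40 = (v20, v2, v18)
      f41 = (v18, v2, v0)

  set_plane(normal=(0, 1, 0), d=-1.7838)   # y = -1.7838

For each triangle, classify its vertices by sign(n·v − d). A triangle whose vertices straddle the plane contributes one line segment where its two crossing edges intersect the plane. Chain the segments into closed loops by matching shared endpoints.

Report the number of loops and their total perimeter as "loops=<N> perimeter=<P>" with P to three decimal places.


loops=1 perimeter=5.582

Straddling triangles (10 of 42):
  (v12,v15,v13) [+-+] → (-1.18796, -1.7838, 0)–(-0.70424, -1.7838, 0.193265)  len=0.5209
  (v13,v15,v16) [+-+] → (-0.70424, -1.7838, 0.193265)–(-0.407131, -1.7838, 0.311959)  len=0.3199
  (v12,v17,v15) [++-] → (-0.407131, -1.7838, -0.311959)–(-1.18796, -1.7838, 0)  len=0.8408
  (v15,v18,v16) [--+] → (1.28798, -1.7838, 0.0702245)–(-0.407131, -1.7838, 0.311959)  len=1.7123
  (v16,v18,v19) [+-+] → (1.28798, -1.7838, 0.0702245)–(1.42258, -1.7838, 0.0510295)  len=0.1360
  (v17,v20,v15) [++-] → (-0.013837, -1.7838, -0.255875)–(-0.407131, -1.7838, -0.311959)  len=0.3973
  (v15,v20,v18) [-+-] → (-0.013837, -1.7838, -0.255875)–(1.42258, -1.7838, -0.0510295)  len=1.4510
  (v18,v0,v19) [-++] → (1.51098, -1.7838, 0)–(1.42258, -1.7838, 0.0510295)  len=0.1021
  (v20,v2,v18) [++-] → (1.46902, -1.7838, -0.0242217)–(1.42258, -1.7838, -0.0510295)  len=0.0536
  (v18,v2,v0) [-++] → (1.46902, -1.7838, -0.0242217)–(1.51098, -1.7838, 0)  len=0.0484

Chained into 1 loop(s):
  loop 1: 10 segments, perimeter = 5.5823
Total perimeter = 5.582


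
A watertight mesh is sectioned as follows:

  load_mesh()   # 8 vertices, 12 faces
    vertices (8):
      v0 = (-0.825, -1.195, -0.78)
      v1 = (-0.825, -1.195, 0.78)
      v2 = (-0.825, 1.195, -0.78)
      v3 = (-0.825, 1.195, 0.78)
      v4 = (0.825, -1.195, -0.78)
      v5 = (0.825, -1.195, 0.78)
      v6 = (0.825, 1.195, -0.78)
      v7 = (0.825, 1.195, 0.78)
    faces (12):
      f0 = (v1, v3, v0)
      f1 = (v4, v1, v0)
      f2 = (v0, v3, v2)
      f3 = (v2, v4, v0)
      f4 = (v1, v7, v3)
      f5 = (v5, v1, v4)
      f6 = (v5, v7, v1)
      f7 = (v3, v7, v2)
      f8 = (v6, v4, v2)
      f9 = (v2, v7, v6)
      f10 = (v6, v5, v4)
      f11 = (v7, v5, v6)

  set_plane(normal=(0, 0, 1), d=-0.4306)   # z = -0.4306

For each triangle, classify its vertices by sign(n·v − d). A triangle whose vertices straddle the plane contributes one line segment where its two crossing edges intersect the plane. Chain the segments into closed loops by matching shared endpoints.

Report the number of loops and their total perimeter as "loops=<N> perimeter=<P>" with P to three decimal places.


Straddling triangles (8 of 12):
  (v1,v3,v0) [++-] → (-0.825, -0.659701, -0.4306)–(-0.825, -1.195, -0.4306)  len=0.5353
  (v4,v1,v0) [-+-] → (0.455442, -1.195, -0.4306)–(-0.825, -1.195, -0.4306)  len=1.2804
  (v0,v3,v2) [-+-] → (-0.825, -0.659701, -0.4306)–(-0.825, 1.195, -0.4306)  len=1.8547
  (v5,v1,v4) [++-] → (0.455442, -1.195, -0.4306)–(0.825, -1.195, -0.4306)  len=0.3696
  (v3,v7,v2) [++-] → (-0.455442, 1.195, -0.4306)–(-0.825, 1.195, -0.4306)  len=0.3696
  (v2,v7,v6) [-+-] → (-0.455442, 1.195, -0.4306)–(0.825, 1.195, -0.4306)  len=1.2804
  (v6,v5,v4) [-+-] → (0.825, 0.659701, -0.4306)–(0.825, -1.195, -0.4306)  len=1.8547
  (v7,v5,v6) [++-] → (0.825, 0.659701, -0.4306)–(0.825, 1.195, -0.4306)  len=0.5353

Chained into 1 loop(s):
  loop 1: 8 segments, perimeter = 8.0800
Total perimeter = 8.080

loops=1 perimeter=8.080


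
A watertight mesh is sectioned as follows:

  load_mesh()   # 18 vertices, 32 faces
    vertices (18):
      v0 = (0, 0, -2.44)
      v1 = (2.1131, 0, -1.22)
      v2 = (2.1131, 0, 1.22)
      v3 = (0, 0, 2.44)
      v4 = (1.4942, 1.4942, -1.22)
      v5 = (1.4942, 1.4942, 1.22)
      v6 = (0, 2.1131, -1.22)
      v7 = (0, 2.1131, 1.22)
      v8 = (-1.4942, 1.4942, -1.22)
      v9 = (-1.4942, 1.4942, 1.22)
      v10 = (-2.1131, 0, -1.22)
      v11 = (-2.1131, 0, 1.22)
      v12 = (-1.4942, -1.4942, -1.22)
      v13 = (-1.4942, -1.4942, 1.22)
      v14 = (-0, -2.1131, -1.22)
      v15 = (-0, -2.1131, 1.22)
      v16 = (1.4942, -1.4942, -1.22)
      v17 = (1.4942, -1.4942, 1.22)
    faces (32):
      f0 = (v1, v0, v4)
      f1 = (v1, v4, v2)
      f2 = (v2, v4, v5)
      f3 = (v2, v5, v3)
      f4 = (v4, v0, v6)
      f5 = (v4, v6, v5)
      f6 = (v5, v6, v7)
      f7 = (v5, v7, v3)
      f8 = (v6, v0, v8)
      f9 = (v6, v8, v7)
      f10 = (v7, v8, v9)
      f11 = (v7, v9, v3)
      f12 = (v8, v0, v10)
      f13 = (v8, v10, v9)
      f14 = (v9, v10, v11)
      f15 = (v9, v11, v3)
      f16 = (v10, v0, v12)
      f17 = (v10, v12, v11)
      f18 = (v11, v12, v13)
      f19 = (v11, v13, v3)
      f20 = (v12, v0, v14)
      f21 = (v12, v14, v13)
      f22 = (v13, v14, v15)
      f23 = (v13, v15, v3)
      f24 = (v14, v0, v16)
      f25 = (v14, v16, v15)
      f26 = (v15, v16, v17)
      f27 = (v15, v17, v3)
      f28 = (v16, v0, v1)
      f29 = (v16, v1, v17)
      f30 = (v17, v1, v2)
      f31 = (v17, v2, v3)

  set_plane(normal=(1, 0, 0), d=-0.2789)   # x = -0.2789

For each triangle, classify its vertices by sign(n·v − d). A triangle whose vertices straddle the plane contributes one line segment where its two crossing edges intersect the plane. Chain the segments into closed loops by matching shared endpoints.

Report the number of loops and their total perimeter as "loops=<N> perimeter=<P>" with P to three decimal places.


Straddling triangles (12 of 32):
  (v6,v0,v8) [++-] → (-0.2789, 0.2789, -2.21228)–(-0.2789, 1.99758, -1.22)  len=1.9846
  (v6,v8,v7) [+-+] → (-0.2789, 1.99758, -1.22)–(-0.2789, 1.99758, 0.764562)  len=1.9846
  (v7,v8,v9) [+--] → (-0.2789, 1.99758, 0.764562)–(-0.2789, 1.99758, 1.22)  len=0.4554
  (v7,v9,v3) [+-+] → (-0.2789, 1.99758, 1.22)–(-0.2789, 0.2789, 2.21228)  len=1.9846
  (v8,v0,v10) [-+-] → (-0.2789, 0.2789, -2.21228)–(-0.2789, 0, -2.27898)  len=0.2868
  (v9,v11,v3) [--+] → (-0.2789, 0, 2.27898)–(-0.2789, 0.2789, 2.21228)  len=0.2868
  (v10,v0,v12) [-+-] → (-0.2789, 0, -2.27898)–(-0.2789, -0.2789, -2.21228)  len=0.2868
  (v11,v13,v3) [--+] → (-0.2789, -0.2789, 2.21228)–(-0.2789, 0, 2.27898)  len=0.2868
  (v12,v0,v14) [-++] → (-0.2789, -0.2789, -2.21228)–(-0.2789, -1.99758, -1.22)  len=1.9846
  (v12,v14,v13) [-+-] → (-0.2789, -1.99758, -1.22)–(-0.2789, -1.99758, -0.764562)  len=0.4554
  (v13,v14,v15) [-++] → (-0.2789, -1.99758, -0.764562)–(-0.2789, -1.99758, 1.22)  len=1.9846
  (v13,v15,v3) [-++] → (-0.2789, -1.99758, 1.22)–(-0.2789, -0.2789, 2.21228)  len=1.9846

Chained into 1 loop(s):
  loop 1: 12 segments, perimeter = 13.9653
Total perimeter = 13.965

loops=1 perimeter=13.965


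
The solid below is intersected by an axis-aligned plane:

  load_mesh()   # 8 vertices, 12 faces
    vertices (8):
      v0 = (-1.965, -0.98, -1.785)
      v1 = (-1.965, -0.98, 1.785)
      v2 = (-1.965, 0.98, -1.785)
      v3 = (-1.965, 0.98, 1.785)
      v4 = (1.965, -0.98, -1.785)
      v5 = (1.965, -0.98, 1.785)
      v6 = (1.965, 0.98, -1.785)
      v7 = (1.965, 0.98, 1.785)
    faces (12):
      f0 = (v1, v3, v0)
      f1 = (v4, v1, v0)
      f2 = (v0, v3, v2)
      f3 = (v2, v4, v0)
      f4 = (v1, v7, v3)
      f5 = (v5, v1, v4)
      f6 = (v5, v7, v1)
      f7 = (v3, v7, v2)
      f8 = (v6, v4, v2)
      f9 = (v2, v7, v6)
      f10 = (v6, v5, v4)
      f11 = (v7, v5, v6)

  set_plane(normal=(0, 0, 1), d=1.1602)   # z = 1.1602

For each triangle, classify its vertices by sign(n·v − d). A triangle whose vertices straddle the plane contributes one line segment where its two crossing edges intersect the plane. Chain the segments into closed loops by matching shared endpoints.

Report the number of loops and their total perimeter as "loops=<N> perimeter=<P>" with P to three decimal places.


loops=1 perimeter=11.780

Straddling triangles (8 of 12):
  (v1,v3,v0) [++-] → (-1.965, 0.636973, 1.1602)–(-1.965, -0.98, 1.1602)  len=1.6170
  (v4,v1,v0) [-+-] → (-1.27719, -0.98, 1.1602)–(-1.965, -0.98, 1.1602)  len=0.6878
  (v0,v3,v2) [-+-] → (-1.965, 0.636973, 1.1602)–(-1.965, 0.98, 1.1602)  len=0.3430
  (v5,v1,v4) [++-] → (-1.27719, -0.98, 1.1602)–(1.965, -0.98, 1.1602)  len=3.2422
  (v3,v7,v2) [++-] → (1.27719, 0.98, 1.1602)–(-1.965, 0.98, 1.1602)  len=3.2422
  (v2,v7,v6) [-+-] → (1.27719, 0.98, 1.1602)–(1.965, 0.98, 1.1602)  len=0.6878
  (v6,v5,v4) [-+-] → (1.965, -0.636973, 1.1602)–(1.965, -0.98, 1.1602)  len=0.3430
  (v7,v5,v6) [++-] → (1.965, -0.636973, 1.1602)–(1.965, 0.98, 1.1602)  len=1.6170

Chained into 1 loop(s):
  loop 1: 8 segments, perimeter = 11.7800
Total perimeter = 11.780


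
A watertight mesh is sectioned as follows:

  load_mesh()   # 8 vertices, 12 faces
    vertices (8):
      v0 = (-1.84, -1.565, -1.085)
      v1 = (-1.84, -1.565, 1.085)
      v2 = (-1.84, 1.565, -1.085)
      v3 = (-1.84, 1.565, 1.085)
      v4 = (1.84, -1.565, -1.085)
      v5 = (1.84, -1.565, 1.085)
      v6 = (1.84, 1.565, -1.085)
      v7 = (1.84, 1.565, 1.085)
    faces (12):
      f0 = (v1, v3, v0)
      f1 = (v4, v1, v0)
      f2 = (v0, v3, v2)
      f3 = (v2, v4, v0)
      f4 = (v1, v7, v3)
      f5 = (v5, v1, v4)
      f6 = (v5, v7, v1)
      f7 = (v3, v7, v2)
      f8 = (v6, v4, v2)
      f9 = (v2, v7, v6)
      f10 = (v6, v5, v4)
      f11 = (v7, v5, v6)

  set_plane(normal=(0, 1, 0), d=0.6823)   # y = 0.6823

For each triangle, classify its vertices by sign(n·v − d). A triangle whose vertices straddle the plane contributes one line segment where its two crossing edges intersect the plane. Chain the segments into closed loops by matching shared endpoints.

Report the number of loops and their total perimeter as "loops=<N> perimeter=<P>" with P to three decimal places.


Straddling triangles (8 of 12):
  (v1,v3,v0) [-+-] → (-1.84, 0.6823, 1.085)–(-1.84, 0.6823, 0.473032)  len=0.6120
  (v0,v3,v2) [-++] → (-1.84, 0.6823, 0.473032)–(-1.84, 0.6823, -1.085)  len=1.5580
  (v2,v4,v0) [+--] → (-0.802193, 0.6823, -1.085)–(-1.84, 0.6823, -1.085)  len=1.0378
  (v1,v7,v3) [-++] → (0.802193, 0.6823, 1.085)–(-1.84, 0.6823, 1.085)  len=2.6422
  (v5,v7,v1) [-+-] → (1.84, 0.6823, 1.085)–(0.802193, 0.6823, 1.085)  len=1.0378
  (v6,v4,v2) [+-+] → (1.84, 0.6823, -1.085)–(-0.802193, 0.6823, -1.085)  len=2.6422
  (v6,v5,v4) [+--] → (1.84, 0.6823, -0.473032)–(1.84, 0.6823, -1.085)  len=0.6120
  (v7,v5,v6) [+-+] → (1.84, 0.6823, 1.085)–(1.84, 0.6823, -0.473032)  len=1.5580

Chained into 1 loop(s):
  loop 1: 8 segments, perimeter = 11.7000
Total perimeter = 11.700

loops=1 perimeter=11.700


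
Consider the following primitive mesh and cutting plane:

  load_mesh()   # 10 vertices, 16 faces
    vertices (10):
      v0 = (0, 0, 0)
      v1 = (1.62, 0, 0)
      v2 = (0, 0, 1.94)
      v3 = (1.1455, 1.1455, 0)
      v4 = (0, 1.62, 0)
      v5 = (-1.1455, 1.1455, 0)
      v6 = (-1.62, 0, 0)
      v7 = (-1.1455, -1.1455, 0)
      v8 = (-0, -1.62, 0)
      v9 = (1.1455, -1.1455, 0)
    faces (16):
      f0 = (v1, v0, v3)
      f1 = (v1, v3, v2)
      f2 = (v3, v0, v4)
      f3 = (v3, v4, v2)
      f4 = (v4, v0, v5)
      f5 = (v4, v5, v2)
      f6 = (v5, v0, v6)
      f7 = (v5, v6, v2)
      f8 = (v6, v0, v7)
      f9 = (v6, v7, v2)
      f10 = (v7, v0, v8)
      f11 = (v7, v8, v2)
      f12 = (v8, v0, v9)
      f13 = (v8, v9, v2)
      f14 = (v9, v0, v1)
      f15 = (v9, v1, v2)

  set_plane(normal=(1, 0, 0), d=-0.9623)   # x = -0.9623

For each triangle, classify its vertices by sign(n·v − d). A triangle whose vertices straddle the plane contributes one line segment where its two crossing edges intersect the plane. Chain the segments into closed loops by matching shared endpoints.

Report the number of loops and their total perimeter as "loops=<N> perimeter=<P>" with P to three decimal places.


Straddling triangles (8 of 16):
  (v4,v0,v5) [++-] → (-0.9623, 0.9623, 0)–(-0.9623, 1.22139, 0)  len=0.2591
  (v4,v5,v2) [+-+] → (-0.9623, 1.22139, 0)–(-0.9623, 0.9623, 0.310265)  len=0.4042
  (v5,v0,v6) [-+-] → (-0.9623, 0.9623, 0)–(-0.9623, 0, 0)  len=0.9623
  (v5,v6,v2) [--+] → (-0.9623, 0, 0.787616)–(-0.9623, 0.9623, 0.310265)  len=1.0742
  (v6,v0,v7) [-+-] → (-0.9623, 0, 0)–(-0.9623, -0.9623, 0)  len=0.9623
  (v6,v7,v2) [--+] → (-0.9623, -0.9623, 0.310265)–(-0.9623, 0, 0.787616)  len=1.0742
  (v7,v0,v8) [-++] → (-0.9623, -0.9623, 0)–(-0.9623, -1.22139, 0)  len=0.2591
  (v7,v8,v2) [-++] → (-0.9623, -1.22139, 0)–(-0.9623, -0.9623, 0.310265)  len=0.4042

Chained into 1 loop(s):
  loop 1: 8 segments, perimeter = 5.3996
Total perimeter = 5.400

loops=1 perimeter=5.400


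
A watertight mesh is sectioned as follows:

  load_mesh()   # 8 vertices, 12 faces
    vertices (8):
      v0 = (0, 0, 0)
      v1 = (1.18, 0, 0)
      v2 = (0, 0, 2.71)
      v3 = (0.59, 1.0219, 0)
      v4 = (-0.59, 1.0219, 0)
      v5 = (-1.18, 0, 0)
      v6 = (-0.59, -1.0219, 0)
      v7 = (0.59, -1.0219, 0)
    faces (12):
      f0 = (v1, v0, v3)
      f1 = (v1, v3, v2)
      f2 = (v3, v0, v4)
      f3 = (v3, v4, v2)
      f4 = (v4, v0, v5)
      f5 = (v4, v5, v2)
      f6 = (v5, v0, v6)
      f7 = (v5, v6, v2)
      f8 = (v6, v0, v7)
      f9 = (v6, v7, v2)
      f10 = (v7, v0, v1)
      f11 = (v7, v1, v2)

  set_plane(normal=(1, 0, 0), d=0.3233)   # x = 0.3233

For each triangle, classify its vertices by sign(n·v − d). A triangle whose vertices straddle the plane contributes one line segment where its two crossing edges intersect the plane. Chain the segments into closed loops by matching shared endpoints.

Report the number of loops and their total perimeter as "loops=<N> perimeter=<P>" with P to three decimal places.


Straddling triangles (8 of 12):
  (v1,v0,v3) [+-+] → (0.3233, 0, 0)–(0.3233, 0.559967, 0)  len=0.5600
  (v1,v3,v2) [++-] → (0.3233, 0.559967, 1.22501)–(0.3233, 0, 1.96751)  len=0.9300
  (v3,v0,v4) [+--] → (0.3233, 0.559967, 0)–(0.3233, 1.0219, 0)  len=0.4619
  (v3,v4,v2) [+--] → (0.3233, 1.0219, 0)–(0.3233, 0.559967, 1.22501)  len=1.3092
  (v6,v0,v7) [--+] → (0.3233, -0.559967, 0)–(0.3233, -1.0219, 0)  len=0.4619
  (v6,v7,v2) [-+-] → (0.3233, -1.0219, 0)–(0.3233, -0.559967, 1.22501)  len=1.3092
  (v7,v0,v1) [+-+] → (0.3233, -0.559967, 0)–(0.3233, 0, 0)  len=0.5600
  (v7,v1,v2) [++-] → (0.3233, 0, 1.96751)–(0.3233, -0.559967, 1.22501)  len=0.9300

Chained into 1 loop(s):
  loop 1: 8 segments, perimeter = 6.5222
Total perimeter = 6.522

loops=1 perimeter=6.522


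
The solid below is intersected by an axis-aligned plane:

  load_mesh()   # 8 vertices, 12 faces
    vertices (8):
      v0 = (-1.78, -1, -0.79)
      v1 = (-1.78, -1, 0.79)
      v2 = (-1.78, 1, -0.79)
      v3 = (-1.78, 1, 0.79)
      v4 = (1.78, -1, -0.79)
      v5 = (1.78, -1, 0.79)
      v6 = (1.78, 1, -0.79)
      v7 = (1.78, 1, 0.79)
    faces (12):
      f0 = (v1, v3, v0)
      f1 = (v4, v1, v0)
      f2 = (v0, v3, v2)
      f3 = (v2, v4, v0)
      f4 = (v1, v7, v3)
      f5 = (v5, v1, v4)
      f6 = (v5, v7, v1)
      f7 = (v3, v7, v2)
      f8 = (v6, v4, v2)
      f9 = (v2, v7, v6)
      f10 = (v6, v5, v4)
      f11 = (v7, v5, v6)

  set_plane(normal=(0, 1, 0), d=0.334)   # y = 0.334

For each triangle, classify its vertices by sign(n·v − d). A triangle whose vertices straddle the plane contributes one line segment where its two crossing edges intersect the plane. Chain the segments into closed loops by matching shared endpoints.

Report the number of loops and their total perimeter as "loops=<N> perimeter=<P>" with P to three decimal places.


Straddling triangles (8 of 12):
  (v1,v3,v0) [-+-] → (-1.78, 0.334, 0.79)–(-1.78, 0.334, 0.26386)  len=0.5261
  (v0,v3,v2) [-++] → (-1.78, 0.334, 0.26386)–(-1.78, 0.334, -0.79)  len=1.0539
  (v2,v4,v0) [+--] → (-0.59452, 0.334, -0.79)–(-1.78, 0.334, -0.79)  len=1.1855
  (v1,v7,v3) [-++] → (0.59452, 0.334, 0.79)–(-1.78, 0.334, 0.79)  len=2.3745
  (v5,v7,v1) [-+-] → (1.78, 0.334, 0.79)–(0.59452, 0.334, 0.79)  len=1.1855
  (v6,v4,v2) [+-+] → (1.78, 0.334, -0.79)–(-0.59452, 0.334, -0.79)  len=2.3745
  (v6,v5,v4) [+--] → (1.78, 0.334, -0.26386)–(1.78, 0.334, -0.79)  len=0.5261
  (v7,v5,v6) [+-+] → (1.78, 0.334, 0.79)–(1.78, 0.334, -0.26386)  len=1.0539

Chained into 1 loop(s):
  loop 1: 8 segments, perimeter = 10.2800
Total perimeter = 10.280

loops=1 perimeter=10.280


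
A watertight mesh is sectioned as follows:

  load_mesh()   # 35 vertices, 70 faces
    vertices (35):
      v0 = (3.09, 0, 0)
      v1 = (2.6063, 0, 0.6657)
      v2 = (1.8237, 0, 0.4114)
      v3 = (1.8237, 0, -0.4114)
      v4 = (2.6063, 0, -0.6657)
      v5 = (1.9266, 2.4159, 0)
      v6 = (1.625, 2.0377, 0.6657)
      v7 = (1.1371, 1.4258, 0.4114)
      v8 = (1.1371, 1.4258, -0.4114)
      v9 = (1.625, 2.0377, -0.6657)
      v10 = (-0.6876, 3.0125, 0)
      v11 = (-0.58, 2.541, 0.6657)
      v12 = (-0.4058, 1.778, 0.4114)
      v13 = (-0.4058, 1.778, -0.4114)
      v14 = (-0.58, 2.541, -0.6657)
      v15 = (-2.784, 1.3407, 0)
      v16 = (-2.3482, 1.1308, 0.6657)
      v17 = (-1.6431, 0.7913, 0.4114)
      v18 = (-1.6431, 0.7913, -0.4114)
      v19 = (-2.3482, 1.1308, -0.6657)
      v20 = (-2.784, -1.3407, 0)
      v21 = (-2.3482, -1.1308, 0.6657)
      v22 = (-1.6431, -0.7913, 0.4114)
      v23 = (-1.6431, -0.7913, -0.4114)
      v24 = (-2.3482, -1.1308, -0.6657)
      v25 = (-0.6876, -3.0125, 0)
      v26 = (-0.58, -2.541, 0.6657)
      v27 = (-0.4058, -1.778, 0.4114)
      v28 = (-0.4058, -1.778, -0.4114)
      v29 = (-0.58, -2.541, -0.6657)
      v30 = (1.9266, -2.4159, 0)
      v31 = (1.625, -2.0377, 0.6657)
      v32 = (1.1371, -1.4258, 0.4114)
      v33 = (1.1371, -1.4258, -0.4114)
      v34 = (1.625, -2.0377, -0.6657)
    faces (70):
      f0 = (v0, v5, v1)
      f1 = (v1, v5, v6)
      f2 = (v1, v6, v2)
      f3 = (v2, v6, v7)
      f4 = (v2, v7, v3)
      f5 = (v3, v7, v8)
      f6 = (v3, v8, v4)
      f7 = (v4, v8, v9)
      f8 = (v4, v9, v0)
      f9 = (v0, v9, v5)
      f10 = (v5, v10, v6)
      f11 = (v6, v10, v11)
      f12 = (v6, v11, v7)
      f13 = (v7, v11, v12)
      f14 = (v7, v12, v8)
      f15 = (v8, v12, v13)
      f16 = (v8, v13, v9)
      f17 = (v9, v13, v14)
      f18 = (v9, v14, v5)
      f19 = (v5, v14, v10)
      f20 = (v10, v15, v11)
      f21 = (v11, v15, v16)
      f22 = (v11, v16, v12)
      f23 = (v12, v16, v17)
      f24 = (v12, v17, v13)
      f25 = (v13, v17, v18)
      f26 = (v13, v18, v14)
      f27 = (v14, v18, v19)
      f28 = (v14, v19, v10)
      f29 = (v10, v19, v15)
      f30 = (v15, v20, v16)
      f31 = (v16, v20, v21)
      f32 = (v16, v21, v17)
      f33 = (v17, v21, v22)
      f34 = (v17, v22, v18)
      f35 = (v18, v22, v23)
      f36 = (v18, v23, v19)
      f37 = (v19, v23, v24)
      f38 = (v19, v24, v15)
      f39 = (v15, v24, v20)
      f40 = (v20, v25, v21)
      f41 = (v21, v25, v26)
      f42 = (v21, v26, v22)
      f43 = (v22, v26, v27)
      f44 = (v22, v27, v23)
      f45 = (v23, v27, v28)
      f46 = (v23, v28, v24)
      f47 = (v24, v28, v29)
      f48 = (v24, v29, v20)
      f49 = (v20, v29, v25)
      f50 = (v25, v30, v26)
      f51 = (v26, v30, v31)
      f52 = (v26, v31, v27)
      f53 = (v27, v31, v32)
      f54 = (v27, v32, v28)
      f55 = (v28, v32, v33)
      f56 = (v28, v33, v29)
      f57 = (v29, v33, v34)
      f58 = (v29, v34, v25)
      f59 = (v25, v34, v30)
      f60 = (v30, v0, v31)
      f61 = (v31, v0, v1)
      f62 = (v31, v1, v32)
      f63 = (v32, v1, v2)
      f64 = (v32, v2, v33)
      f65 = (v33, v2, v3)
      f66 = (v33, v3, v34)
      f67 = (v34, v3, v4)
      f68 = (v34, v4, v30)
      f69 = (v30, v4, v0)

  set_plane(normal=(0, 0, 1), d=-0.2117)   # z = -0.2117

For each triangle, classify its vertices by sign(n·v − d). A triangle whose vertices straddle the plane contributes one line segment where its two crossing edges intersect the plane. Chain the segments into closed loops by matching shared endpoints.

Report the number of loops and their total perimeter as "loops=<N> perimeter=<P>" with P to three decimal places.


Straddling triangles (28 of 70):
  (v2,v7,v3) [++-] → (1.65706, 0.346053, -0.2117)–(1.8237, 0, -0.2117)  len=0.3841
  (v3,v7,v8) [-+-] → (1.65706, 0.346053, -0.2117)–(1.1371, 1.4258, -0.2117)  len=1.1984
  (v4,v9,v0) [--+] → (2.62411, 0.648011, -0.2117)–(2.93618, 0, -0.2117)  len=0.7192
  (v0,v9,v5) [+-+] → (2.62411, 0.648011, -0.2117)–(1.83069, 2.29563, -0.2117)  len=1.8287
  (v7,v12,v8) [++-] → (0.762626, 1.51128, -0.2117)–(1.1371, 1.4258, -0.2117)  len=0.3841
  (v8,v12,v13) [-+-] → (0.762626, 1.51128, -0.2117)–(-0.4058, 1.778, -0.2117)  len=1.1985
  (v9,v14,v5) [--+] → (1.12947, 2.45568, -0.2117)–(1.83069, 2.29563, -0.2117)  len=0.7192
  (v5,v14,v10) [+-+] → (1.12947, 2.45568, -0.2117)–(-0.653382, 2.86256, -0.2117)  len=1.8287
  (v12,v17,v13) [++-] → (-0.706102, 1.53852, -0.2117)–(-0.4058, 1.778, -0.2117)  len=0.3841
  (v13,v17,v18) [-+-] → (-0.706102, 1.53852, -0.2117)–(-1.6431, 0.7913, -0.2117)  len=1.1985
  (v14,v19,v10) [--+] → (-1.21569, 2.4141, -0.2117)–(-0.653382, 2.86256, -0.2117)  len=0.7192
  (v10,v19,v15) [+-+] → (-1.21569, 2.4141, -0.2117)–(-2.64541, 1.27395, -0.2117)  len=1.8287
  (v17,v22,v18) [++-] → (-1.6431, 0.407191, -0.2117)–(-1.6431, 0.7913, -0.2117)  len=0.3841
  (v18,v22,v23) [-+-] → (-1.6431, 0.407191, -0.2117)–(-1.6431, -0.7913, -0.2117)  len=1.1985
  (v19,v24,v15) [--+] → (-2.64541, 0.554736, -0.2117)–(-2.64541, 1.27395, -0.2117)  len=0.7192
  (v15,v24,v20) [+-+] → (-2.64541, 0.554736, -0.2117)–(-2.64541, -1.27395, -0.2117)  len=1.8287
  (v22,v27,v23) [++-] → (-1.3428, -1.03078, -0.2117)–(-1.6431, -0.7913, -0.2117)  len=0.3841
  (v23,v27,v28) [-+-] → (-1.3428, -1.03078, -0.2117)–(-0.4058, -1.778, -0.2117)  len=1.1985
  (v24,v29,v20) [--+] → (-2.0831, -1.72241, -0.2117)–(-2.64541, -1.27395, -0.2117)  len=0.7192
  (v20,v29,v25) [+-+] → (-2.0831, -1.72241, -0.2117)–(-0.653382, -2.86256, -0.2117)  len=1.8287
  (v27,v32,v28) [++-] → (-0.0313261, -1.69252, -0.2117)–(-0.4058, -1.778, -0.2117)  len=0.3841
  (v28,v32,v33) [-+-] → (-0.0313261, -1.69252, -0.2117)–(1.1371, -1.4258, -0.2117)  len=1.1985
  (v29,v34,v25) [--+] → (0.0478325, -2.7025, -0.2117)–(-0.653382, -2.86256, -0.2117)  len=0.7192
  (v25,v34,v30) [+-+] → (0.0478325, -2.7025, -0.2117)–(1.83069, -2.29563, -0.2117)  len=1.8287
  (v32,v2,v33) [++-] → (1.30374, -1.07975, -0.2117)–(1.1371, -1.4258, -0.2117)  len=0.3841
  (v33,v2,v3) [-+-] → (1.30374, -1.07975, -0.2117)–(1.8237, 0, -0.2117)  len=1.1984
  (v34,v4,v30) [--+] → (2.14275, -1.64762, -0.2117)–(1.83069, -2.29563, -0.2117)  len=0.7192
  (v30,v4,v0) [+-+] → (2.14275, -1.64762, -0.2117)–(2.93618, 0, -0.2117)  len=1.8287

Chained into 2 loop(s):
  loop 1: 14 segments, perimeter = 11.0779
  loop 2: 14 segments, perimeter = 17.8355
Total perimeter = 28.913

loops=2 perimeter=28.913


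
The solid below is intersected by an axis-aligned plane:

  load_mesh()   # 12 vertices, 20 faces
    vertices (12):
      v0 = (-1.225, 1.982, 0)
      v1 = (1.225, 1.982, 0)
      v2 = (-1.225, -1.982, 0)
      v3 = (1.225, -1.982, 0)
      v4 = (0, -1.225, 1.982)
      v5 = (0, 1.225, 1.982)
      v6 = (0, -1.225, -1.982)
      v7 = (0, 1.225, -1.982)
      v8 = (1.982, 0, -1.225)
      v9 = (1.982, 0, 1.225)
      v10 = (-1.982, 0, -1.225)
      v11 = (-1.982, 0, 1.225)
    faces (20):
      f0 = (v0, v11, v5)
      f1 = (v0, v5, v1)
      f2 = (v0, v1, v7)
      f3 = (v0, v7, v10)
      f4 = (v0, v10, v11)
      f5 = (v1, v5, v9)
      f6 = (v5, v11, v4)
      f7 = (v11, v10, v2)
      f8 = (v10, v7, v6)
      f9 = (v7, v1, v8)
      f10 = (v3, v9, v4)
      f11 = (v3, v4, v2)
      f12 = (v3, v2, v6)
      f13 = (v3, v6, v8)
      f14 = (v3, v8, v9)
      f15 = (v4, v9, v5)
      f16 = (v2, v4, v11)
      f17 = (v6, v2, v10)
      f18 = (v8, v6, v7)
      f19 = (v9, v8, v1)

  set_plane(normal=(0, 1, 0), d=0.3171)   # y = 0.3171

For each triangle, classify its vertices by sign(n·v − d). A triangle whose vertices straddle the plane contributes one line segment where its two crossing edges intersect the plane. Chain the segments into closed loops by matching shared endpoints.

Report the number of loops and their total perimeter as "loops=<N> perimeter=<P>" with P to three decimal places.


loops=1 perimeter=12.623

Straddling triangles (10 of 20):
  (v0,v11,v5) [+-+] → (-1.86089, 0.3171, 1.02901)–(-1.46895, 0.3171, 1.42095)  len=0.5543
  (v0,v7,v10) [++-] → (-1.46895, 0.3171, -1.42095)–(-1.86089, 0.3171, -1.02901)  len=0.5543
  (v0,v10,v11) [+--] → (-1.86089, 0.3171, -1.02901)–(-1.86089, 0.3171, 1.02901)  len=2.0580
  (v1,v5,v9) [++-] → (1.46895, 0.3171, 1.42095)–(1.86089, 0.3171, 1.02901)  len=0.5543
  (v5,v11,v4) [+--] → (-1.46895, 0.3171, 1.42095)–(0, 0.3171, 1.982)  len=1.5724
  (v10,v7,v6) [-+-] → (-1.46895, 0.3171, -1.42095)–(0, 0.3171, -1.982)  len=1.5724
  (v7,v1,v8) [++-] → (1.86089, 0.3171, -1.02901)–(1.46895, 0.3171, -1.42095)  len=0.5543
  (v4,v9,v5) [--+] → (1.46895, 0.3171, 1.42095)–(0, 0.3171, 1.982)  len=1.5724
  (v8,v6,v7) [--+] → (0, 0.3171, -1.982)–(1.46895, 0.3171, -1.42095)  len=1.5724
  (v9,v8,v1) [--+] → (1.86089, 0.3171, -1.02901)–(1.86089, 0.3171, 1.02901)  len=2.0580

Chained into 1 loop(s):
  loop 1: 10 segments, perimeter = 12.6230
Total perimeter = 12.623


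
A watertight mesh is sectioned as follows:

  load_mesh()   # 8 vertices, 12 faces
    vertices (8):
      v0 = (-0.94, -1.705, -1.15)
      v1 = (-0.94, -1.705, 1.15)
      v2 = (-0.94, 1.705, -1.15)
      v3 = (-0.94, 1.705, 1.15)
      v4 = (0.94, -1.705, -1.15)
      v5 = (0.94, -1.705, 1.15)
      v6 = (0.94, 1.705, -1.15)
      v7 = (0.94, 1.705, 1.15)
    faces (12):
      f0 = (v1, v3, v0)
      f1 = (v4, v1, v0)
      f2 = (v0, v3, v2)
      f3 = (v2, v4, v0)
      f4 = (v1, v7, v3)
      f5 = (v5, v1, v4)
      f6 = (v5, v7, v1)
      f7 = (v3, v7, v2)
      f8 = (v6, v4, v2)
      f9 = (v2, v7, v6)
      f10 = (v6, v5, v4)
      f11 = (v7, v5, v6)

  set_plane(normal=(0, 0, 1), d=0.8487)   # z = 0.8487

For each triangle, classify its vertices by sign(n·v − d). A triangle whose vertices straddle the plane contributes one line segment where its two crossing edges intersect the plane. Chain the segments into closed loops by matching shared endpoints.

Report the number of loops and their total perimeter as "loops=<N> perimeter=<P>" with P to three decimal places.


loops=1 perimeter=10.580

Straddling triangles (8 of 12):
  (v1,v3,v0) [++-] → (-0.94, 1.25829, 0.8487)–(-0.94, -1.705, 0.8487)  len=2.9633
  (v4,v1,v0) [-+-] → (-0.69372, -1.705, 0.8487)–(-0.94, -1.705, 0.8487)  len=0.2463
  (v0,v3,v2) [-+-] → (-0.94, 1.25829, 0.8487)–(-0.94, 1.705, 0.8487)  len=0.4467
  (v5,v1,v4) [++-] → (-0.69372, -1.705, 0.8487)–(0.94, -1.705, 0.8487)  len=1.6337
  (v3,v7,v2) [++-] → (0.69372, 1.705, 0.8487)–(-0.94, 1.705, 0.8487)  len=1.6337
  (v2,v7,v6) [-+-] → (0.69372, 1.705, 0.8487)–(0.94, 1.705, 0.8487)  len=0.2463
  (v6,v5,v4) [-+-] → (0.94, -1.25829, 0.8487)–(0.94, -1.705, 0.8487)  len=0.4467
  (v7,v5,v6) [++-] → (0.94, -1.25829, 0.8487)–(0.94, 1.705, 0.8487)  len=2.9633

Chained into 1 loop(s):
  loop 1: 8 segments, perimeter = 10.5800
Total perimeter = 10.580


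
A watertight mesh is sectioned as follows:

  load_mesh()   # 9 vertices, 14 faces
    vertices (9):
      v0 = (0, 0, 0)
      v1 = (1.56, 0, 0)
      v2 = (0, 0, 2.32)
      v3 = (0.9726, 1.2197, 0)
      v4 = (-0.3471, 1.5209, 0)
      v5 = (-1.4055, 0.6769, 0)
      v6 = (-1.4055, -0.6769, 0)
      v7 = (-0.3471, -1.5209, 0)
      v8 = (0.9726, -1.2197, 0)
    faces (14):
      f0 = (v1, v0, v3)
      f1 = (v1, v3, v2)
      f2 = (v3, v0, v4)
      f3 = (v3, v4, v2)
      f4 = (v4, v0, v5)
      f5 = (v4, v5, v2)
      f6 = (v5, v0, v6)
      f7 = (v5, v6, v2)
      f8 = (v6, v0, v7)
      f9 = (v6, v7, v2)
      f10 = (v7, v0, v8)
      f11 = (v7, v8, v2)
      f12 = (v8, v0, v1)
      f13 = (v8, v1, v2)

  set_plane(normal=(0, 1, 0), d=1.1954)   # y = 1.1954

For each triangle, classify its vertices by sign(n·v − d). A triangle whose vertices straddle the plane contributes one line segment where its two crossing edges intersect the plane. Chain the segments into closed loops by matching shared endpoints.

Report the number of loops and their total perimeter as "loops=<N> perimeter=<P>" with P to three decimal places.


loops=1 perimeter=3.794

Straddling triangles (6 of 14):
  (v1,v0,v3) [--+] → (0.953223, 1.1954, 0)–(0.984303, 1.1954, 0)  len=0.0311
  (v1,v3,v2) [-+-] → (0.984303, 1.1954, 0)–(0.953223, 1.1954, 0.0462212)  len=0.0557
  (v3,v0,v4) [+-+] → (0.953223, 1.1954, 0)–(-0.272814, 1.1954, 0)  len=1.2260
  (v3,v4,v2) [++-] → (-0.272814, 1.1954, 0.496522)–(0.953223, 1.1954, 0.0462212)  len=1.3061
  (v4,v0,v5) [+--] → (-0.272814, 1.1954, 0)–(-0.755286, 1.1954, 0)  len=0.4825
  (v4,v5,v2) [+--] → (-0.755286, 1.1954, 0)–(-0.272814, 1.1954, 0.496522)  len=0.6923

Chained into 1 loop(s):
  loop 1: 6 segments, perimeter = 3.7937
Total perimeter = 3.794


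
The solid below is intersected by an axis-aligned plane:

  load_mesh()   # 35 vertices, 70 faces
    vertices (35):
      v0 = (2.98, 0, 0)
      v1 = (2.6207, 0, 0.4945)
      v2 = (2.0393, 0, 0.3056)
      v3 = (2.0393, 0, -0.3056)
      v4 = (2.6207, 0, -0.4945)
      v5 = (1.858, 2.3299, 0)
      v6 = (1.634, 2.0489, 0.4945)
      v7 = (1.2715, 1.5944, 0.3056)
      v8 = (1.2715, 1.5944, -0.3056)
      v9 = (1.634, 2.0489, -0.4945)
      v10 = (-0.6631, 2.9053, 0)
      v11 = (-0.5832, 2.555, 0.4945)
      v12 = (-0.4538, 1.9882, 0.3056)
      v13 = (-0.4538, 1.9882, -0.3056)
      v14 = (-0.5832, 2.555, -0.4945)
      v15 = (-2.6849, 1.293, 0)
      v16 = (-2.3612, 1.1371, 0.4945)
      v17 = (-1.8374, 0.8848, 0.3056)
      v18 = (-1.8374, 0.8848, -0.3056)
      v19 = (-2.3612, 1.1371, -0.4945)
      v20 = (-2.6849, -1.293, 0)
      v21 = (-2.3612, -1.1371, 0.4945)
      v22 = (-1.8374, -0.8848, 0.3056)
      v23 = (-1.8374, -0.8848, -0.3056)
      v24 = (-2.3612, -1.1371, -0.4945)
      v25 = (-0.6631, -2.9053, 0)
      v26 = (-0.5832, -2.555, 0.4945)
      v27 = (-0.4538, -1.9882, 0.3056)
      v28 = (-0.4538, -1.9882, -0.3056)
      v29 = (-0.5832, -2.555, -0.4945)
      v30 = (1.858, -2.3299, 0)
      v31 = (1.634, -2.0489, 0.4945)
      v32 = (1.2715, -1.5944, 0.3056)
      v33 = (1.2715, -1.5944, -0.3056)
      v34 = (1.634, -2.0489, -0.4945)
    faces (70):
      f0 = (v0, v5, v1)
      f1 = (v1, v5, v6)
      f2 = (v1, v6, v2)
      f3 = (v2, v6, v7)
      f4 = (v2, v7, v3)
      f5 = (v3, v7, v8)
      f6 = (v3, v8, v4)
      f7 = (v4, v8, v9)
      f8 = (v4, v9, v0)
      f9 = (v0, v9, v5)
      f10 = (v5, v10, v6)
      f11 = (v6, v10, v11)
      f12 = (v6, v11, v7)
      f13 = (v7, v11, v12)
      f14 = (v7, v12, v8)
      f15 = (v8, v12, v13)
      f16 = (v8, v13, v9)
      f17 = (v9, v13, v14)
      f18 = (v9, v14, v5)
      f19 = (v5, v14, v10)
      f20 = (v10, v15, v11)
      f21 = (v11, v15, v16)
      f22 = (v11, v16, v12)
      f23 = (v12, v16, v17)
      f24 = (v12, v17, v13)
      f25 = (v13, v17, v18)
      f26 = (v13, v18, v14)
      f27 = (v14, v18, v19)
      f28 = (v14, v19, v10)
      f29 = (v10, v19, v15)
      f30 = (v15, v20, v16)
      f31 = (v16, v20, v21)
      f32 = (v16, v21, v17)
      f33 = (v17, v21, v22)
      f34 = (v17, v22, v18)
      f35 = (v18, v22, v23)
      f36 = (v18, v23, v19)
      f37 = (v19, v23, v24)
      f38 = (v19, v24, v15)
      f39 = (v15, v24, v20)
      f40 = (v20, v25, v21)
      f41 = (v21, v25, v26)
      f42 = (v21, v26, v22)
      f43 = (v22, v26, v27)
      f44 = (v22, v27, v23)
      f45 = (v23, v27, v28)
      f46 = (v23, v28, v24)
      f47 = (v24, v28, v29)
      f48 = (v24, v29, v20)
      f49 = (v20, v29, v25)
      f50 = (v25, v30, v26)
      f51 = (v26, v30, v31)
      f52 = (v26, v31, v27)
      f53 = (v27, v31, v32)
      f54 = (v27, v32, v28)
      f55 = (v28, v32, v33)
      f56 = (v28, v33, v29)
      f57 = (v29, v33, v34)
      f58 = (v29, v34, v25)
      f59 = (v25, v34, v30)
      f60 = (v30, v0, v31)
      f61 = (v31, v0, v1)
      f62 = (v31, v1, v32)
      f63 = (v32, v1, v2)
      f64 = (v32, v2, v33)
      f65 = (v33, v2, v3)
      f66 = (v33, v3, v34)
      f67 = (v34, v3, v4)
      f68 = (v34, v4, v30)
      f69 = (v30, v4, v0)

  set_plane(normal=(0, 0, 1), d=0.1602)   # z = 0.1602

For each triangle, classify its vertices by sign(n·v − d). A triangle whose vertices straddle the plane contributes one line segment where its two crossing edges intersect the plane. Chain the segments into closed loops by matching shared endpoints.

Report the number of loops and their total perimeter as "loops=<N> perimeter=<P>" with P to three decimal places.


loops=2 perimeter=29.782

Straddling triangles (28 of 70):
  (v0,v5,v1) [--+] → (2.10509, 1.5751, 0.1602)–(2.8636, 0, 0.1602)  len=1.7482
  (v1,v5,v6) [+-+] → (2.10509, 1.5751, 0.1602)–(1.78543, 2.23887, 0.1602)  len=0.7367
  (v2,v7,v3) [++-] → (1.45415, 1.2151, 0.1602)–(2.0393, 0, 0.1602)  len=1.3487
  (v3,v7,v8) [-+-] → (1.45415, 1.2151, 0.1602)–(1.2715, 1.5944, 0.1602)  len=0.4210
  (v5,v10,v6) [--+] → (0.0810768, 2.62786, 0.1602)–(1.78543, 2.23887, 0.1602)  len=1.7482
  (v6,v10,v11) [+-+] → (0.0810768, 2.62786, 0.1602)–(-0.637215, 2.79182, 0.1602)  len=0.7368
  (v7,v12,v8) [++-] → (-0.0433638, 1.89452, 0.1602)–(1.2715, 1.5944, 0.1602)  len=1.3487
  (v8,v12,v13) [-+-] → (-0.0433638, 1.89452, 0.1602)–(-0.4538, 1.9882, 0.1602)  len=0.4210
  (v10,v15,v11) [--+] → (-2.00403, 1.70184, 0.1602)–(-0.637215, 2.79182, 0.1602)  len=1.7482
  (v11,v15,v16) [+-+] → (-2.00403, 1.70184, 0.1602)–(-2.58003, 1.24249, 0.1602)  len=0.7367
  (v12,v17,v13) [++-] → (-1.50825, 1.14729, 0.1602)–(-0.4538, 1.9882, 0.1602)  len=1.3487
  (v13,v17,v18) [-+-] → (-1.50825, 1.14729, 0.1602)–(-1.8374, 0.8848, 0.1602)  len=0.4210
  (v15,v20,v16) [--+] → (-2.58003, -0.505736, 0.1602)–(-2.58003, 1.24249, 0.1602)  len=1.7482
  (v16,v20,v21) [+-+] → (-2.58003, -0.505736, 0.1602)–(-2.58003, -1.24249, 0.1602)  len=0.7368
  (v17,v22,v18) [++-] → (-1.8374, -0.463825, 0.1602)–(-1.8374, 0.8848, 0.1602)  len=1.3486
  (v18,v22,v23) [-+-] → (-1.8374, -0.463825, 0.1602)–(-1.8374, -0.8848, 0.1602)  len=0.4210
  (v20,v25,v21) [--+] → (-1.21322, -2.33247, 0.1602)–(-2.58003, -1.24249, 0.1602)  len=1.7482
  (v21,v25,v26) [+-+] → (-1.21322, -2.33247, 0.1602)–(-0.637215, -2.79182, 0.1602)  len=0.7367
  (v22,v27,v23) [++-] → (-0.782948, -1.72571, 0.1602)–(-1.8374, -0.8848, 0.1602)  len=1.3487
  (v23,v27,v28) [-+-] → (-0.782948, -1.72571, 0.1602)–(-0.4538, -1.9882, 0.1602)  len=0.4210
  (v25,v30,v26) [--+] → (1.06714, -2.40282, 0.1602)–(-0.637215, -2.79182, 0.1602)  len=1.7482
  (v26,v30,v31) [+-+] → (1.06714, -2.40282, 0.1602)–(1.78543, -2.23887, 0.1602)  len=0.7368
  (v27,v32,v28) [++-] → (0.861064, -1.68808, 0.1602)–(-0.4538, -1.9882, 0.1602)  len=1.3487
  (v28,v32,v33) [-+-] → (0.861064, -1.68808, 0.1602)–(1.2715, -1.5944, 0.1602)  len=0.4210
  (v30,v0,v31) [--+] → (2.54394, -0.663769, 0.1602)–(1.78543, -2.23887, 0.1602)  len=1.7482
  (v31,v0,v1) [+-+] → (2.54394, -0.663769, 0.1602)–(2.8636, 0, 0.1602)  len=0.7367
  (v32,v2,v33) [++-] → (1.85665, -0.379296, 0.1602)–(1.2715, -1.5944, 0.1602)  len=1.3487
  (v33,v2,v3) [-+-] → (1.85665, -0.379296, 0.1602)–(2.0393, 0, 0.1602)  len=0.4210

Chained into 2 loop(s):
  loop 1: 14 segments, perimeter = 17.3947
  loop 2: 14 segments, perimeter = 12.3876
Total perimeter = 29.782
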